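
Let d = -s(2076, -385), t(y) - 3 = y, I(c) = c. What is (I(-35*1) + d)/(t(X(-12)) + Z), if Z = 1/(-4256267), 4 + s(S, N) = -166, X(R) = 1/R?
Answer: 6895152540/148969333 ≈ 46.286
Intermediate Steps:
s(S, N) = -170 (s(S, N) = -4 - 166 = -170)
Z = -1/4256267 ≈ -2.3495e-7
t(y) = 3 + y
d = 170 (d = -1*(-170) = 170)
(I(-35*1) + d)/(t(X(-12)) + Z) = (-35*1 + 170)/((3 + 1/(-12)) - 1/4256267) = (-35 + 170)/((3 - 1/12) - 1/4256267) = 135/(35/12 - 1/4256267) = 135/(148969333/51075204) = 135*(51075204/148969333) = 6895152540/148969333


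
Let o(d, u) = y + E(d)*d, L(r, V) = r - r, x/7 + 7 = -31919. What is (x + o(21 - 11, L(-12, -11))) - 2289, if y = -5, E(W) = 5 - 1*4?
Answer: -225766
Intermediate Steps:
x = -223482 (x = -49 + 7*(-31919) = -49 - 223433 = -223482)
E(W) = 1 (E(W) = 5 - 4 = 1)
L(r, V) = 0
o(d, u) = -5 + d (o(d, u) = -5 + 1*d = -5 + d)
(x + o(21 - 11, L(-12, -11))) - 2289 = (-223482 + (-5 + (21 - 11))) - 2289 = (-223482 + (-5 + 10)) - 2289 = (-223482 + 5) - 2289 = -223477 - 2289 = -225766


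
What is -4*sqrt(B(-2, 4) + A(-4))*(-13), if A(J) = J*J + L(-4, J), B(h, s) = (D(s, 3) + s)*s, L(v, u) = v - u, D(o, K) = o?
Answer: 208*sqrt(3) ≈ 360.27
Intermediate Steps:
B(h, s) = 2*s**2 (B(h, s) = (s + s)*s = (2*s)*s = 2*s**2)
A(J) = -4 + J**2 - J (A(J) = J*J + (-4 - J) = J**2 + (-4 - J) = -4 + J**2 - J)
-4*sqrt(B(-2, 4) + A(-4))*(-13) = -4*sqrt(2*4**2 + (-4 + (-4)**2 - 1*(-4)))*(-13) = -4*sqrt(2*16 + (-4 + 16 + 4))*(-13) = -4*sqrt(32 + 16)*(-13) = -16*sqrt(3)*(-13) = 208*sqrt(3)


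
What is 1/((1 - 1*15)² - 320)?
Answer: -1/124 ≈ -0.0080645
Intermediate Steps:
1/((1 - 1*15)² - 320) = 1/((1 - 15)² - 320) = 1/((-14)² - 320) = 1/(196 - 320) = 1/(-124) = -1/124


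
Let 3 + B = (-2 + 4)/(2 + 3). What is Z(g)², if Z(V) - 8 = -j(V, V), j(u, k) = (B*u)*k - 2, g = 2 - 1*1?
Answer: 3969/25 ≈ 158.76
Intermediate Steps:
g = 1 (g = 2 - 1 = 1)
B = -13/5 (B = -3 + (-2 + 4)/(2 + 3) = -3 + 2/5 = -3 + 2*(⅕) = -3 + ⅖ = -13/5 ≈ -2.6000)
j(u, k) = -2 - 13*k*u/5 (j(u, k) = (-13*u/5)*k - 2 = -13*k*u/5 - 2 = -2 - 13*k*u/5)
Z(V) = 10 + 13*V²/5 (Z(V) = 8 - (-2 - 13*V*V/5) = 8 - (-2 - 13*V²/5) = 8 + (2 + 13*V²/5) = 10 + 13*V²/5)
Z(g)² = (10 + (13/5)*1²)² = (10 + (13/5)*1)² = (10 + 13/5)² = (63/5)² = 3969/25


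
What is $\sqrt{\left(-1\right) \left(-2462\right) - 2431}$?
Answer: $\sqrt{31} \approx 5.5678$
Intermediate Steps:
$\sqrt{\left(-1\right) \left(-2462\right) - 2431} = \sqrt{2462 - 2431} = \sqrt{31}$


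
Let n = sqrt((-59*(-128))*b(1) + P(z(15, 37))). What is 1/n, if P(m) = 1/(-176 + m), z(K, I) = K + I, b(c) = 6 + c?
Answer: 2*sqrt(203209185)/6555135 ≈ 0.0043493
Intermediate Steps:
z(K, I) = I + K
n = sqrt(203209185)/62 (n = sqrt((-59*(-128))*(6 + 1) + 1/(-176 + (37 + 15))) = sqrt(7552*7 + 1/(-176 + 52)) = sqrt(52864 + 1/(-124)) = sqrt(52864 - 1/124) = sqrt(6555135/124) = sqrt(203209185)/62 ≈ 229.92)
1/n = 1/(sqrt(203209185)/62) = 2*sqrt(203209185)/6555135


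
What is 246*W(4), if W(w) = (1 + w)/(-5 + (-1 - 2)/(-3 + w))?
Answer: -615/4 ≈ -153.75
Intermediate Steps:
W(w) = (1 + w)/(-5 - 3/(-3 + w))
246*W(4) = 246*((3 - 1*4² + 2*4)/(-12 + 5*4)) = 246*((3 - 1*16 + 8)/(-12 + 20)) = 246*((3 - 16 + 8)/8) = 246*((⅛)*(-5)) = 246*(-5/8) = -615/4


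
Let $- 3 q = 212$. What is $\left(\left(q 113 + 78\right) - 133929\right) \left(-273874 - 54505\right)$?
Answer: $\frac{139728219911}{3} \approx 4.6576 \cdot 10^{10}$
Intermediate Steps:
$q = - \frac{212}{3}$ ($q = \left(- \frac{1}{3}\right) 212 = - \frac{212}{3} \approx -70.667$)
$\left(\left(q 113 + 78\right) - 133929\right) \left(-273874 - 54505\right) = \left(\left(\left(- \frac{212}{3}\right) 113 + 78\right) - 133929\right) \left(-273874 - 54505\right) = \left(\left(- \frac{23956}{3} + 78\right) - 133929\right) \left(-328379\right) = \left(- \frac{23722}{3} - 133929\right) \left(-328379\right) = \left(- \frac{425509}{3}\right) \left(-328379\right) = \frac{139728219911}{3}$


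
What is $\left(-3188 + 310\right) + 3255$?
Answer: $377$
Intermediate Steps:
$\left(-3188 + 310\right) + 3255 = -2878 + 3255 = 377$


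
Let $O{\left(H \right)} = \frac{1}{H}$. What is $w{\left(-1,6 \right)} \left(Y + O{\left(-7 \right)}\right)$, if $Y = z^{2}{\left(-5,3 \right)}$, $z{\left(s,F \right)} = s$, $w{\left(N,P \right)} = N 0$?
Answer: $0$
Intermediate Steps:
$w{\left(N,P \right)} = 0$
$Y = 25$ ($Y = \left(-5\right)^{2} = 25$)
$w{\left(-1,6 \right)} \left(Y + O{\left(-7 \right)}\right) = 0 \left(25 + \frac{1}{-7}\right) = 0 \left(25 - \frac{1}{7}\right) = 0 \cdot \frac{174}{7} = 0$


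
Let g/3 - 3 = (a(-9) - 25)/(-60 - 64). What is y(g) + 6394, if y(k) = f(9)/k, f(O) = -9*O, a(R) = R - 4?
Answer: 1309096/205 ≈ 6385.8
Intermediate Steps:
a(R) = -4 + R
g = 615/62 (g = 9 + 3*(((-4 - 9) - 25)/(-60 - 64)) = 9 + 3*((-13 - 25)/(-124)) = 9 + 3*(-38*(-1/124)) = 9 + 3*(19/62) = 9 + 57/62 = 615/62 ≈ 9.9194)
y(k) = -81/k (y(k) = (-9*9)/k = -81/k)
y(g) + 6394 = -81/615/62 + 6394 = -81*62/615 + 6394 = -1674/205 + 6394 = 1309096/205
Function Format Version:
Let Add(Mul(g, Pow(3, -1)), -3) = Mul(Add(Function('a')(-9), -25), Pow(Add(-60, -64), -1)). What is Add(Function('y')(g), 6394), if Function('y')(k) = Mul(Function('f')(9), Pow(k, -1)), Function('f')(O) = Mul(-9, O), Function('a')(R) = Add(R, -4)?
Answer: Rational(1309096, 205) ≈ 6385.8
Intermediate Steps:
Function('a')(R) = Add(-4, R)
g = Rational(615, 62) (g = Add(9, Mul(3, Mul(Add(Add(-4, -9), -25), Pow(Add(-60, -64), -1)))) = Add(9, Mul(3, Mul(Add(-13, -25), Pow(-124, -1)))) = Add(9, Mul(3, Mul(-38, Rational(-1, 124)))) = Add(9, Mul(3, Rational(19, 62))) = Add(9, Rational(57, 62)) = Rational(615, 62) ≈ 9.9194)
Function('y')(k) = Mul(-81, Pow(k, -1)) (Function('y')(k) = Mul(Mul(-9, 9), Pow(k, -1)) = Mul(-81, Pow(k, -1)))
Add(Function('y')(g), 6394) = Add(Mul(-81, Pow(Rational(615, 62), -1)), 6394) = Add(Mul(-81, Rational(62, 615)), 6394) = Add(Rational(-1674, 205), 6394) = Rational(1309096, 205)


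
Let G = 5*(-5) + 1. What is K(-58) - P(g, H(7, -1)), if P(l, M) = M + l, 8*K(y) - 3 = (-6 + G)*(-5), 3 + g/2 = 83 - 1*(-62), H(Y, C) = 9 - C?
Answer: -2199/8 ≈ -274.88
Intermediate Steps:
G = -24 (G = -25 + 1 = -24)
g = 284 (g = -6 + 2*(83 - 1*(-62)) = -6 + 2*(83 + 62) = -6 + 2*145 = -6 + 290 = 284)
K(y) = 153/8 (K(y) = 3/8 + ((-6 - 24)*(-5))/8 = 3/8 + (-30*(-5))/8 = 3/8 + (1/8)*150 = 3/8 + 75/4 = 153/8)
K(-58) - P(g, H(7, -1)) = 153/8 - ((9 - 1*(-1)) + 284) = 153/8 - ((9 + 1) + 284) = 153/8 - (10 + 284) = 153/8 - 1*294 = 153/8 - 294 = -2199/8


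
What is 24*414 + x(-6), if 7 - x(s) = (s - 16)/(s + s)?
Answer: 59647/6 ≈ 9941.2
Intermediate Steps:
x(s) = 7 - (-16 + s)/(2*s) (x(s) = 7 - (s - 16)/(s + s) = 7 - (-16 + s)/(2*s))
24*414 + x(-6) = 24*414 + (13/2 + 8/(-6)) = 9936 + (13/2 + 8*(-⅙)) = 9936 + (13/2 - 4/3) = 9936 + 31/6 = 59647/6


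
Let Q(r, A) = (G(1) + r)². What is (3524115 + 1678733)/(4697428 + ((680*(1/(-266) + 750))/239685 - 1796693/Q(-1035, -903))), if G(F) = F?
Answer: 35465387405809054848/32020178120658378967 ≈ 1.1076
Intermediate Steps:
Q(r, A) = (1 + r)²
(3524115 + 1678733)/(4697428 + ((680*(1/(-266) + 750))/239685 - 1796693/Q(-1035, -903))) = (3524115 + 1678733)/(4697428 + ((680*(1/(-266) + 750))/239685 - 1796693/(1 - 1035)²)) = 5202848/(4697428 + ((680*(-1/266 + 750))*(1/239685) - 1796693/((-1034)²))) = 5202848/(4697428 + ((680*(199499/266))*(1/239685) - 1796693/1069156)) = 5202848/(4697428 + ((67829660/133)*(1/239685) - 1796693*1/1069156)) = 5202848/(4697428 + (13565932/6375621 - 1796693/1069156)) = 5202848/(4697428 + 3049063972039/6816533445876) = 5202848/(32020178120658378967/6816533445876) = 5202848*(6816533445876/32020178120658378967) = 35465387405809054848/32020178120658378967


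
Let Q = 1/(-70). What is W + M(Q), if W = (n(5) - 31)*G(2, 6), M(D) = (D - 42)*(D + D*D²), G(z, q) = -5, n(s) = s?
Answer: 3135713841/24010000 ≈ 130.60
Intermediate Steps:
Q = -1/70 ≈ -0.014286
M(D) = (-42 + D)*(D + D³)
W = 130 (W = (5 - 31)*(-5) = -26*(-5) = 130)
W + M(Q) = 130 - (-42 - 1/70 + (-1/70)³ - 42*(-1/70)²)/70 = 130 - (-42 - 1/70 - 1/343000 - 42*1/4900)/70 = 130 - (-42 - 1/70 - 1/343000 - 3/350)/70 = 130 - 1/70*(-14413841/343000) = 130 + 14413841/24010000 = 3135713841/24010000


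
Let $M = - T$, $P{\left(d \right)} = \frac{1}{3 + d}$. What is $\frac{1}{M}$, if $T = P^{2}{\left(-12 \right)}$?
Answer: $-81$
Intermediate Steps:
$T = \frac{1}{81}$ ($T = \left(\frac{1}{3 - 12}\right)^{2} = \left(\frac{1}{-9}\right)^{2} = \left(- \frac{1}{9}\right)^{2} = \frac{1}{81} \approx 0.012346$)
$M = - \frac{1}{81}$ ($M = \left(-1\right) \frac{1}{81} = - \frac{1}{81} \approx -0.012346$)
$\frac{1}{M} = \frac{1}{- \frac{1}{81}} = -81$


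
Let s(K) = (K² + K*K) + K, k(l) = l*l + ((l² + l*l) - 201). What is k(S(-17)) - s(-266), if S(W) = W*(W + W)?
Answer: 860805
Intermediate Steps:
S(W) = 2*W² (S(W) = W*(2*W) = 2*W²)
k(l) = -201 + 3*l² (k(l) = l² + ((l² + l²) - 201) = l² + (2*l² - 201) = l² + (-201 + 2*l²) = -201 + 3*l²)
s(K) = K + 2*K² (s(K) = (K² + K²) + K = 2*K² + K = K + 2*K²)
k(S(-17)) - s(-266) = (-201 + 3*(2*(-17)²)²) - (-266)*(1 + 2*(-266)) = (-201 + 3*(2*289)²) - (-266)*(1 - 532) = (-201 + 3*578²) - (-266)*(-531) = (-201 + 3*334084) - 1*141246 = (-201 + 1002252) - 141246 = 1002051 - 141246 = 860805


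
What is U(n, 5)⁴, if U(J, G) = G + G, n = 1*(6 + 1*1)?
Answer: 10000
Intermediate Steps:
n = 7 (n = 1*(6 + 1) = 1*7 = 7)
U(J, G) = 2*G
U(n, 5)⁴ = (2*5)⁴ = 10⁴ = 10000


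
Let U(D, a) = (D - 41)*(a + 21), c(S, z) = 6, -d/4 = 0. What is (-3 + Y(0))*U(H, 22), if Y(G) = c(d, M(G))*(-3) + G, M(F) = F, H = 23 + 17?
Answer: 903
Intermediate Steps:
H = 40
d = 0 (d = -4*0 = 0)
Y(G) = -18 + G (Y(G) = 6*(-3) + G = -18 + G)
U(D, a) = (-41 + D)*(21 + a)
(-3 + Y(0))*U(H, 22) = (-3 + (-18 + 0))*(-861 - 41*22 + 21*40 + 40*22) = (-3 - 18)*(-861 - 902 + 840 + 880) = -21*(-43) = 903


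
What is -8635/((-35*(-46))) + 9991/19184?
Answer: -14956833/3088624 ≈ -4.8426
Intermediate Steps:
-8635/((-35*(-46))) + 9991/19184 = -8635/1610 + 9991*(1/19184) = -8635*1/1610 + 9991/19184 = -1727/322 + 9991/19184 = -14956833/3088624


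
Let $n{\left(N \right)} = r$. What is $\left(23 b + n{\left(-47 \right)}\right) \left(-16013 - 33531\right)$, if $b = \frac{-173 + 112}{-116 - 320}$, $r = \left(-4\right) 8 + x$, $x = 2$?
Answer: $\frac{144631322}{109} \approx 1.3269 \cdot 10^{6}$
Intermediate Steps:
$r = -30$ ($r = \left(-4\right) 8 + 2 = -32 + 2 = -30$)
$n{\left(N \right)} = -30$
$b = \frac{61}{436}$ ($b = - \frac{61}{-436} = \left(-61\right) \left(- \frac{1}{436}\right) = \frac{61}{436} \approx 0.13991$)
$\left(23 b + n{\left(-47 \right)}\right) \left(-16013 - 33531\right) = \left(23 \cdot \frac{61}{436} - 30\right) \left(-16013 - 33531\right) = \left(\frac{1403}{436} - 30\right) \left(-49544\right) = \left(- \frac{11677}{436}\right) \left(-49544\right) = \frac{144631322}{109}$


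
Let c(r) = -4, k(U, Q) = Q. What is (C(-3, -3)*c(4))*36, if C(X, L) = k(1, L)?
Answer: 432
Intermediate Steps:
C(X, L) = L
(C(-3, -3)*c(4))*36 = -3*(-4)*36 = 12*36 = 432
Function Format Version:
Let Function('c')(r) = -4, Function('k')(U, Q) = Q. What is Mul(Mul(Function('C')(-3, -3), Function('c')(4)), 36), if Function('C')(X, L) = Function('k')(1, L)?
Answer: 432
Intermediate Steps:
Function('C')(X, L) = L
Mul(Mul(Function('C')(-3, -3), Function('c')(4)), 36) = Mul(Mul(-3, -4), 36) = Mul(12, 36) = 432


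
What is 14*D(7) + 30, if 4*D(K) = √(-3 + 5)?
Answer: 30 + 7*√2/2 ≈ 34.950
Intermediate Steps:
D(K) = √2/4 (D(K) = √(-3 + 5)/4 = √2/4)
14*D(7) + 30 = 14*(√2/4) + 30 = 7*√2/2 + 30 = 30 + 7*√2/2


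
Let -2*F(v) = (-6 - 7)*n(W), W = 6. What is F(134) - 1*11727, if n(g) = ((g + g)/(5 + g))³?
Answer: -15597405/1331 ≈ -11719.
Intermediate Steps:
n(g) = 8*g³/(5 + g)³ (n(g) = ((2*g)/(5 + g))³ = (2*g/(5 + g))³ = 8*g³/(5 + g)³)
F(v) = 11232/1331 (F(v) = -(-6 - 7)*8*6³/(5 + 6)³/2 = -(-13)*8*216/11³/2 = -(-13)*8*216*(1/1331)/2 = -(-13)*1728/(2*1331) = -½*(-22464/1331) = 11232/1331)
F(134) - 1*11727 = 11232/1331 - 1*11727 = 11232/1331 - 11727 = -15597405/1331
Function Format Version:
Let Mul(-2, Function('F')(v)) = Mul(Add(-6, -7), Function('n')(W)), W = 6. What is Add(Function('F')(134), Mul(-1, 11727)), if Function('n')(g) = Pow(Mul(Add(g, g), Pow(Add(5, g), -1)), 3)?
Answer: Rational(-15597405, 1331) ≈ -11719.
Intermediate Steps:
Function('n')(g) = Mul(8, Pow(g, 3), Pow(Add(5, g), -3)) (Function('n')(g) = Pow(Mul(Mul(2, g), Pow(Add(5, g), -1)), 3) = Pow(Mul(2, g, Pow(Add(5, g), -1)), 3) = Mul(8, Pow(g, 3), Pow(Add(5, g), -3)))
Function('F')(v) = Rational(11232, 1331) (Function('F')(v) = Mul(Rational(-1, 2), Mul(Add(-6, -7), Mul(8, Pow(6, 3), Pow(Add(5, 6), -3)))) = Mul(Rational(-1, 2), Mul(-13, Mul(8, 216, Pow(11, -3)))) = Mul(Rational(-1, 2), Mul(-13, Mul(8, 216, Rational(1, 1331)))) = Mul(Rational(-1, 2), Mul(-13, Rational(1728, 1331))) = Mul(Rational(-1, 2), Rational(-22464, 1331)) = Rational(11232, 1331))
Add(Function('F')(134), Mul(-1, 11727)) = Add(Rational(11232, 1331), Mul(-1, 11727)) = Add(Rational(11232, 1331), -11727) = Rational(-15597405, 1331)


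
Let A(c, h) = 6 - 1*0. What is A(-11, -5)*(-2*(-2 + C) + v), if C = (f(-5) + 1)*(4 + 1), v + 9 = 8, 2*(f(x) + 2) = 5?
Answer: -72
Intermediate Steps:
A(c, h) = 6 (A(c, h) = 6 + 0 = 6)
f(x) = 1/2 (f(x) = -2 + (1/2)*5 = -2 + 5/2 = 1/2)
v = -1 (v = -9 + 8 = -1)
C = 15/2 (C = (1/2 + 1)*(4 + 1) = (3/2)*5 = 15/2 ≈ 7.5000)
A(-11, -5)*(-2*(-2 + C) + v) = 6*(-2*(-2 + 15/2) - 1) = 6*(-2*11/2 - 1) = 6*(-11 - 1) = 6*(-12) = -72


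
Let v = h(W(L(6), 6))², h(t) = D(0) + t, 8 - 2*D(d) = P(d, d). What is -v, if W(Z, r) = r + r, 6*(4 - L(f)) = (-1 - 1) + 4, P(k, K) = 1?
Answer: -961/4 ≈ -240.25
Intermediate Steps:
L(f) = 11/3 (L(f) = 4 - ((-1 - 1) + 4)/6 = 4 - (-2 + 4)/6 = 4 - ⅙*2 = 4 - ⅓ = 11/3)
D(d) = 7/2 (D(d) = 4 - ½*1 = 4 - ½ = 7/2)
W(Z, r) = 2*r
h(t) = 7/2 + t
v = 961/4 (v = (7/2 + 2*6)² = (7/2 + 12)² = (31/2)² = 961/4 ≈ 240.25)
-v = -1*961/4 = -961/4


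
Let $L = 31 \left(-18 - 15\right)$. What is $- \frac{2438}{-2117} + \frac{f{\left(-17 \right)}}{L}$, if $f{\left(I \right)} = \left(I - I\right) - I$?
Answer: $\frac{2458085}{2165691} \approx 1.135$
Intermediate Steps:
$L = -1023$ ($L = 31 \left(-33\right) = -1023$)
$f{\left(I \right)} = - I$ ($f{\left(I \right)} = 0 - I = - I$)
$- \frac{2438}{-2117} + \frac{f{\left(-17 \right)}}{L} = - \frac{2438}{-2117} + \frac{\left(-1\right) \left(-17\right)}{-1023} = \left(-2438\right) \left(- \frac{1}{2117}\right) + 17 \left(- \frac{1}{1023}\right) = \frac{2438}{2117} - \frac{17}{1023} = \frac{2458085}{2165691}$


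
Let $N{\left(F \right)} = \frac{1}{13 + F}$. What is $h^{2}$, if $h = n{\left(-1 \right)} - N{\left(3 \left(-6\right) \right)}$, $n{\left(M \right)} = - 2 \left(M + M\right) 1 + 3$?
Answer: $\frac{1296}{25} \approx 51.84$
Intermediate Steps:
$n{\left(M \right)} = 3 - 4 M$ ($n{\left(M \right)} = - 2 \cdot 2 M 1 + 3 = - 4 M 1 + 3 = - 4 M + 3 = 3 - 4 M$)
$h = \frac{36}{5}$ ($h = \left(3 - -4\right) - \frac{1}{13 + 3 \left(-6\right)} = \left(3 + 4\right) - \frac{1}{13 - 18} = 7 - \frac{1}{-5} = 7 - - \frac{1}{5} = 7 + \frac{1}{5} = \frac{36}{5} \approx 7.2$)
$h^{2} = \left(\frac{36}{5}\right)^{2} = \frac{1296}{25}$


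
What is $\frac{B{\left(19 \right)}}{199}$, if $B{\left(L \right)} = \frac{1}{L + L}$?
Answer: $\frac{1}{7562} \approx 0.00013224$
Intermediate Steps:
$B{\left(L \right)} = \frac{1}{2 L}$
$\frac{B{\left(19 \right)}}{199} = \frac{\frac{1}{2} \cdot \frac{1}{19}}{199} = \frac{1}{2} \cdot \frac{1}{19} \cdot \frac{1}{199} = \frac{1}{38} \cdot \frac{1}{199} = \frac{1}{7562}$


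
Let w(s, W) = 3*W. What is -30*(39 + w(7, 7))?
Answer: -1800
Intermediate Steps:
-30*(39 + w(7, 7)) = -30*(39 + 3*7) = -30*(39 + 21) = -30*60 = -1800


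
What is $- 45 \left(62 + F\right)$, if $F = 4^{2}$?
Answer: $-3510$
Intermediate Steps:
$F = 16$
$- 45 \left(62 + F\right) = - 45 \left(62 + 16\right) = \left(-45\right) 78 = -3510$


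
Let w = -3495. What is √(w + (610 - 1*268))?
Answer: I*√3153 ≈ 56.152*I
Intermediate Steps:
√(w + (610 - 1*268)) = √(-3495 + (610 - 1*268)) = √(-3495 + (610 - 268)) = √(-3495 + 342) = √(-3153) = I*√3153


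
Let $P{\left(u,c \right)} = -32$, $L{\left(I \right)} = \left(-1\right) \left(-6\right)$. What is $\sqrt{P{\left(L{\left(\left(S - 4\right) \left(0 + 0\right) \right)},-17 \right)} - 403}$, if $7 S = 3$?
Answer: $i \sqrt{435} \approx 20.857 i$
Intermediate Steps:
$S = \frac{3}{7}$ ($S = \frac{1}{7} \cdot 3 = \frac{3}{7} \approx 0.42857$)
$L{\left(I \right)} = 6$
$\sqrt{P{\left(L{\left(\left(S - 4\right) \left(0 + 0\right) \right)},-17 \right)} - 403} = \sqrt{-32 - 403} = \sqrt{-435} = i \sqrt{435}$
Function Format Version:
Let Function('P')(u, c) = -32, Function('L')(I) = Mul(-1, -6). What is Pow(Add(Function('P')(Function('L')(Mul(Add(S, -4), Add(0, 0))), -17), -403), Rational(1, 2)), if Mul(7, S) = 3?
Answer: Mul(I, Pow(435, Rational(1, 2))) ≈ Mul(20.857, I)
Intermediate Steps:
S = Rational(3, 7) (S = Mul(Rational(1, 7), 3) = Rational(3, 7) ≈ 0.42857)
Function('L')(I) = 6
Pow(Add(Function('P')(Function('L')(Mul(Add(S, -4), Add(0, 0))), -17), -403), Rational(1, 2)) = Pow(Add(-32, -403), Rational(1, 2)) = Pow(-435, Rational(1, 2)) = Mul(I, Pow(435, Rational(1, 2)))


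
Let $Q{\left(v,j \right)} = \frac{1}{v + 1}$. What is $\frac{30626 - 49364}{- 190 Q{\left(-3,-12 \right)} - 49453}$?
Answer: $\frac{9369}{24679} \approx 0.37963$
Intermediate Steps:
$Q{\left(v,j \right)} = \frac{1}{1 + v}$
$\frac{30626 - 49364}{- 190 Q{\left(-3,-12 \right)} - 49453} = \frac{30626 - 49364}{- \frac{190}{1 - 3} - 49453} = - \frac{18738}{- \frac{190}{-2} - 49453} = - \frac{18738}{\left(-190\right) \left(- \frac{1}{2}\right) - 49453} = - \frac{18738}{95 - 49453} = - \frac{18738}{-49358} = \left(-18738\right) \left(- \frac{1}{49358}\right) = \frac{9369}{24679}$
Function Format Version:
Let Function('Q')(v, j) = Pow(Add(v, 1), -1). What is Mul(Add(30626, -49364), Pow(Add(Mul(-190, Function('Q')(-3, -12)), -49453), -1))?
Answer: Rational(9369, 24679) ≈ 0.37963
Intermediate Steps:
Function('Q')(v, j) = Pow(Add(1, v), -1)
Mul(Add(30626, -49364), Pow(Add(Mul(-190, Function('Q')(-3, -12)), -49453), -1)) = Mul(Add(30626, -49364), Pow(Add(Mul(-190, Pow(Add(1, -3), -1)), -49453), -1)) = Mul(-18738, Pow(Add(Mul(-190, Pow(-2, -1)), -49453), -1)) = Mul(-18738, Pow(Add(Mul(-190, Rational(-1, 2)), -49453), -1)) = Mul(-18738, Pow(Add(95, -49453), -1)) = Mul(-18738, Pow(-49358, -1)) = Mul(-18738, Rational(-1, 49358)) = Rational(9369, 24679)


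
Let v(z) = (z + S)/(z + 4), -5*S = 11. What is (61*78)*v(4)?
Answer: 21411/20 ≈ 1070.6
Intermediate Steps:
S = -11/5 (S = -⅕*11 = -11/5 ≈ -2.2000)
v(z) = (-11/5 + z)/(4 + z) (v(z) = (z - 11/5)/(z + 4) = (-11/5 + z)/(4 + z))
(61*78)*v(4) = (61*78)*((-11/5 + 4)/(4 + 4)) = 4758*((9/5)/8) = 4758*((⅛)*(9/5)) = 4758*(9/40) = 21411/20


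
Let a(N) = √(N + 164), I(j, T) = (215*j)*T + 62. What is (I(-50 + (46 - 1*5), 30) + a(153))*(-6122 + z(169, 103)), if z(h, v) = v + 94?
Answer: 343578900 - 5925*√317 ≈ 3.4347e+8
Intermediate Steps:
z(h, v) = 94 + v
I(j, T) = 62 + 215*T*j (I(j, T) = 215*T*j + 62 = 62 + 215*T*j)
a(N) = √(164 + N)
(I(-50 + (46 - 1*5), 30) + a(153))*(-6122 + z(169, 103)) = ((62 + 215*30*(-50 + (46 - 1*5))) + √(164 + 153))*(-6122 + (94 + 103)) = ((62 + 215*30*(-50 + (46 - 5))) + √317)*(-6122 + 197) = ((62 + 215*30*(-50 + 41)) + √317)*(-5925) = ((62 + 215*30*(-9)) + √317)*(-5925) = ((62 - 58050) + √317)*(-5925) = (-57988 + √317)*(-5925) = 343578900 - 5925*√317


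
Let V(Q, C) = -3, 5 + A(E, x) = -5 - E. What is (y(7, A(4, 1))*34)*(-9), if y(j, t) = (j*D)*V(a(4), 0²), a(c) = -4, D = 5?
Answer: 32130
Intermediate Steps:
A(E, x) = -10 - E (A(E, x) = -5 + (-5 - E) = -10 - E)
y(j, t) = -15*j (y(j, t) = (j*5)*(-3) = (5*j)*(-3) = -15*j)
(y(7, A(4, 1))*34)*(-9) = (-15*7*34)*(-9) = -105*34*(-9) = -3570*(-9) = 32130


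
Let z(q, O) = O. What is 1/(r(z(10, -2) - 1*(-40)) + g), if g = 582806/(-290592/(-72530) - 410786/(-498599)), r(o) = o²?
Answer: 43670797297/5332120139354073 ≈ 8.1901e-6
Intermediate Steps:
g = 5269059508057205/43670797297 (g = 582806/(-290592*(-1/72530) - 410786*(-1/498599)) = 582806/(145296/36265 + 410786/498599) = 582806/(87341594594/18081692735) = 582806*(18081692735/87341594594) = 5269059508057205/43670797297 ≈ 1.2065e+5)
1/(r(z(10, -2) - 1*(-40)) + g) = 1/((-2 - 1*(-40))² + 5269059508057205/43670797297) = 1/((-2 + 40)² + 5269059508057205/43670797297) = 1/(38² + 5269059508057205/43670797297) = 1/(1444 + 5269059508057205/43670797297) = 1/(5332120139354073/43670797297) = 43670797297/5332120139354073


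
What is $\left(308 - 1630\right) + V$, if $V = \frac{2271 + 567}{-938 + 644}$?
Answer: $- \frac{65251}{49} \approx -1331.7$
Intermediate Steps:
$V = - \frac{473}{49}$ ($V = \frac{2838}{-294} = 2838 \left(- \frac{1}{294}\right) = - \frac{473}{49} \approx -9.6531$)
$\left(308 - 1630\right) + V = \left(308 - 1630\right) - \frac{473}{49} = -1322 - \frac{473}{49} = - \frac{65251}{49}$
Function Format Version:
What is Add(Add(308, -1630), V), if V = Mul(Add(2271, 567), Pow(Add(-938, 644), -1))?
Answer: Rational(-65251, 49) ≈ -1331.7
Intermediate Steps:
V = Rational(-473, 49) (V = Mul(2838, Pow(-294, -1)) = Mul(2838, Rational(-1, 294)) = Rational(-473, 49) ≈ -9.6531)
Add(Add(308, -1630), V) = Add(Add(308, -1630), Rational(-473, 49)) = Add(-1322, Rational(-473, 49)) = Rational(-65251, 49)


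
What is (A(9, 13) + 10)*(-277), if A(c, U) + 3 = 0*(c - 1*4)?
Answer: -1939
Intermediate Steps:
A(c, U) = -3 (A(c, U) = -3 + 0*(c - 1*4) = -3 + 0*(c - 4) = -3 + 0*(-4 + c) = -3 + 0 = -3)
(A(9, 13) + 10)*(-277) = (-3 + 10)*(-277) = 7*(-277) = -1939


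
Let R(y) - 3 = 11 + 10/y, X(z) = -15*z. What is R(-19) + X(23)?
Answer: -6299/19 ≈ -331.53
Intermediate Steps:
R(y) = 14 + 10/y (R(y) = 3 + (11 + 10/y) = 14 + 10/y)
R(-19) + X(23) = (14 + 10/(-19)) - 15*23 = (14 + 10*(-1/19)) - 345 = (14 - 10/19) - 345 = 256/19 - 345 = -6299/19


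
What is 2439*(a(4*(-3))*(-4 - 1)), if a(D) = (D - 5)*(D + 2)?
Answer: -2073150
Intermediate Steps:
a(D) = (-5 + D)*(2 + D)
2439*(a(4*(-3))*(-4 - 1)) = 2439*((-10 + (4*(-3))² - 12*(-3))*(-4 - 1)) = 2439*((-10 + (-12)² - 3*(-12))*(-5)) = 2439*((-10 + 144 + 36)*(-5)) = 2439*(170*(-5)) = 2439*(-850) = -2073150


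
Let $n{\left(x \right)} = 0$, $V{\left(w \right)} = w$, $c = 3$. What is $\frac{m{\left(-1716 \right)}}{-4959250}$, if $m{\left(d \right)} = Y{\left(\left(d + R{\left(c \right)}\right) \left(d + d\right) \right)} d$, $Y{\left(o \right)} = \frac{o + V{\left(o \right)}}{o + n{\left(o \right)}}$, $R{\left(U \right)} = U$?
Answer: $\frac{1716}{2479625} \approx 0.00069204$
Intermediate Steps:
$Y{\left(o \right)} = 2$ ($Y{\left(o \right)} = \frac{o + o}{o + 0} = \frac{2 o}{o} = 2$)
$m{\left(d \right)} = 2 d$
$\frac{m{\left(-1716 \right)}}{-4959250} = \frac{2 \left(-1716\right)}{-4959250} = \left(-3432\right) \left(- \frac{1}{4959250}\right) = \frac{1716}{2479625}$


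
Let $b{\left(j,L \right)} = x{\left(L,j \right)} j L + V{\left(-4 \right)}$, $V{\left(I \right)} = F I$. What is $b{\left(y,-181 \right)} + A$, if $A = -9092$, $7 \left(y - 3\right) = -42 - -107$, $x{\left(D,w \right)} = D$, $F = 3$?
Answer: $\frac{2753718}{7} \approx 3.9339 \cdot 10^{5}$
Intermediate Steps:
$V{\left(I \right)} = 3 I$
$y = \frac{86}{7}$ ($y = 3 + \frac{-42 - -107}{7} = 3 + \frac{-42 + 107}{7} = 3 + \frac{1}{7} \cdot 65 = 3 + \frac{65}{7} = \frac{86}{7} \approx 12.286$)
$b{\left(j,L \right)} = -12 + j L^{2}$ ($b{\left(j,L \right)} = L j L + 3 \left(-4\right) = j L^{2} - 12 = -12 + j L^{2}$)
$b{\left(y,-181 \right)} + A = \left(-12 + \frac{86 \left(-181\right)^{2}}{7}\right) - 9092 = \left(-12 + \frac{86}{7} \cdot 32761\right) - 9092 = \left(-12 + \frac{2817446}{7}\right) - 9092 = \frac{2817362}{7} - 9092 = \frac{2753718}{7}$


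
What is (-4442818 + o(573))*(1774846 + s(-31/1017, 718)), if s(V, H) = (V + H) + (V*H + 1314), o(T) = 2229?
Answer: -8024422468173193/1017 ≈ -7.8903e+12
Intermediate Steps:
s(V, H) = 1314 + H + V + H*V (s(V, H) = (H + V) + (H*V + 1314) = (H + V) + (1314 + H*V) = 1314 + H + V + H*V)
(-4442818 + o(573))*(1774846 + s(-31/1017, 718)) = (-4442818 + 2229)*(1774846 + (1314 + 718 - 31/1017 + 718*(-31/1017))) = -4440589*(1774846 + (1314 + 718 - 31*1/1017 + 718*(-31*1/1017))) = -4440589*(1774846 + (1314 + 718 - 31/1017 + 718*(-31/1017))) = -4440589*(1774846 + (1314 + 718 - 31/1017 - 22258/1017)) = -4440589*(1774846 + 2044255/1017) = -4440589*1807062637/1017 = -8024422468173193/1017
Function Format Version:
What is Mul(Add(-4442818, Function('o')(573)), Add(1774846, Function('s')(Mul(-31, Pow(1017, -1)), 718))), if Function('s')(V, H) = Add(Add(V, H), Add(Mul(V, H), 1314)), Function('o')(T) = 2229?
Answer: Rational(-8024422468173193, 1017) ≈ -7.8903e+12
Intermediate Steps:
Function('s')(V, H) = Add(1314, H, V, Mul(H, V)) (Function('s')(V, H) = Add(Add(H, V), Add(Mul(H, V), 1314)) = Add(Add(H, V), Add(1314, Mul(H, V))) = Add(1314, H, V, Mul(H, V)))
Mul(Add(-4442818, Function('o')(573)), Add(1774846, Function('s')(Mul(-31, Pow(1017, -1)), 718))) = Mul(Add(-4442818, 2229), Add(1774846, Add(1314, 718, Mul(-31, Pow(1017, -1)), Mul(718, Mul(-31, Pow(1017, -1)))))) = Mul(-4440589, Add(1774846, Add(1314, 718, Mul(-31, Rational(1, 1017)), Mul(718, Mul(-31, Rational(1, 1017)))))) = Mul(-4440589, Add(1774846, Add(1314, 718, Rational(-31, 1017), Mul(718, Rational(-31, 1017))))) = Mul(-4440589, Add(1774846, Add(1314, 718, Rational(-31, 1017), Rational(-22258, 1017)))) = Mul(-4440589, Add(1774846, Rational(2044255, 1017))) = Mul(-4440589, Rational(1807062637, 1017)) = Rational(-8024422468173193, 1017)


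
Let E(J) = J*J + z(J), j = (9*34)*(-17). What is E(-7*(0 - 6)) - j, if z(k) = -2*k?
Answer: 6882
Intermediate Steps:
j = -5202 (j = 306*(-17) = -5202)
E(J) = J**2 - 2*J (E(J) = J*J - 2*J = J**2 - 2*J)
E(-7*(0 - 6)) - j = (-7*(0 - 6))*(-2 - 7*(0 - 6)) - 1*(-5202) = (-7*(-6))*(-2 - 7*(-6)) + 5202 = 42*(-2 + 42) + 5202 = 42*40 + 5202 = 1680 + 5202 = 6882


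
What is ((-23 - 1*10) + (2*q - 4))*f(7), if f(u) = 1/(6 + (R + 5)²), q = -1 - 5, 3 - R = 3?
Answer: -49/31 ≈ -1.5806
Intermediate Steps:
R = 0 (R = 3 - 1*3 = 3 - 3 = 0)
q = -6
f(u) = 1/31 (f(u) = 1/(6 + (0 + 5)²) = 1/(6 + 5²) = 1/(6 + 25) = 1/31)
((-23 - 1*10) + (2*q - 4))*f(7) = ((-23 - 1*10) + (2*(-6) - 4))*(1/31) = ((-23 - 10) + (-12 - 4))*(1/31) = (-33 - 16)*(1/31) = -49*1/31 = -49/31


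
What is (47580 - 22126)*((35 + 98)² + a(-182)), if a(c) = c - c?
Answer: 450255806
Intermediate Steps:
a(c) = 0
(47580 - 22126)*((35 + 98)² + a(-182)) = (47580 - 22126)*((35 + 98)² + 0) = 25454*(133² + 0) = 25454*(17689 + 0) = 25454*17689 = 450255806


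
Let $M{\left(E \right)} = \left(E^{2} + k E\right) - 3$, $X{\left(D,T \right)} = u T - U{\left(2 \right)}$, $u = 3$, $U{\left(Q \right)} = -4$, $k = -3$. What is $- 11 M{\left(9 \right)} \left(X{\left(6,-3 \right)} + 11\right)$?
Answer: $-3366$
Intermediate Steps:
$X{\left(D,T \right)} = 4 + 3 T$ ($X{\left(D,T \right)} = 3 T - -4 = 3 T + 4 = 4 + 3 T$)
$M{\left(E \right)} = -3 + E^{2} - 3 E$ ($M{\left(E \right)} = \left(E^{2} - 3 E\right) - 3 = -3 + E^{2} - 3 E$)
$- 11 M{\left(9 \right)} \left(X{\left(6,-3 \right)} + 11\right) = - 11 \left(-3 + 9^{2} - 27\right) \left(\left(4 + 3 \left(-3\right)\right) + 11\right) = - 11 \left(-3 + 81 - 27\right) \left(\left(4 - 9\right) + 11\right) = \left(-11\right) 51 \left(-5 + 11\right) = \left(-561\right) 6 = -3366$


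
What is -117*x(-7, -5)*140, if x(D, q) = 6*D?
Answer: 687960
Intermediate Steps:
-117*x(-7, -5)*140 = -702*(-7)*140 = -117*(-42)*140 = 4914*140 = 687960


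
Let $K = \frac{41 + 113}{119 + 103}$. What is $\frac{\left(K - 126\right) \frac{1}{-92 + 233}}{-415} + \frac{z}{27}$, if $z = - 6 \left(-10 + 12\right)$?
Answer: $- \frac{2872831}{6495165} \approx -0.4423$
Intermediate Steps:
$K = \frac{77}{111}$ ($K = \frac{154}{222} = 154 \cdot \frac{1}{222} = \frac{77}{111} \approx 0.69369$)
$z = -12$ ($z = \left(-6\right) 2 = -12$)
$\frac{\left(K - 126\right) \frac{1}{-92 + 233}}{-415} + \frac{z}{27} = \frac{\left(\frac{77}{111} - 126\right) \frac{1}{-92 + 233}}{-415} - \frac{12}{27} = - \frac{13909}{111 \cdot 141} \left(- \frac{1}{415}\right) - \frac{4}{9} = \left(- \frac{13909}{111}\right) \frac{1}{141} \left(- \frac{1}{415}\right) - \frac{4}{9} = \left(- \frac{13909}{15651}\right) \left(- \frac{1}{415}\right) - \frac{4}{9} = \frac{13909}{6495165} - \frac{4}{9} = - \frac{2872831}{6495165}$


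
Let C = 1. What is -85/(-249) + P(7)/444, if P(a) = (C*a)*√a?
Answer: 85/249 + 7*√7/444 ≈ 0.38308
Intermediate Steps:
P(a) = a^(3/2) (P(a) = (1*a)*√a = a*√a = a^(3/2))
-85/(-249) + P(7)/444 = -85/(-249) + 7^(3/2)/444 = -85*(-1/249) + (7*√7)*(1/444) = 85/249 + 7*√7/444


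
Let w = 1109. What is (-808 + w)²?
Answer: 90601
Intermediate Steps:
(-808 + w)² = (-808 + 1109)² = 301² = 90601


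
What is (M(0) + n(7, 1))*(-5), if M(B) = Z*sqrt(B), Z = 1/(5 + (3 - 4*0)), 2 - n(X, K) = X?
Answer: 25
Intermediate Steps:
n(X, K) = 2 - X
Z = 1/8 (Z = 1/(5 + (3 + 0)) = 1/(5 + 3) = 1/8 ≈ 0.12500)
M(B) = sqrt(B)/8
(M(0) + n(7, 1))*(-5) = (sqrt(0)/8 + (2 - 1*7))*(-5) = ((1/8)*0 + (2 - 7))*(-5) = (0 - 5)*(-5) = -5*(-5) = 25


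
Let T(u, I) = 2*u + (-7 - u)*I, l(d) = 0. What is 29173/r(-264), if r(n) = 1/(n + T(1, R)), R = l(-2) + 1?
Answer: -7876710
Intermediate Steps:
R = 1 (R = 0 + 1 = 1)
T(u, I) = 2*u + I*(-7 - u)
r(n) = 1/(-6 + n) (r(n) = 1/(n + (-7*1 + 2*1 - 1*1*1)) = 1/(n + (-7 + 2 - 1)) = 1/(n - 6) = 1/(-6 + n))
29173/r(-264) = 29173/(1/(-6 - 264)) = 29173/(1/(-270)) = 29173/(-1/270) = 29173*(-270) = -7876710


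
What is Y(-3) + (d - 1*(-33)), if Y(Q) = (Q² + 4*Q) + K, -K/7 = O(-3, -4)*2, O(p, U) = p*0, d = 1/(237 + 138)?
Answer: 11251/375 ≈ 30.003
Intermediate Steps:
d = 1/375 ≈ 0.0026667
O(p, U) = 0
K = 0 (K = -0*2 = -7*0 = 0)
Y(Q) = Q² + 4*Q (Y(Q) = (Q² + 4*Q) + 0 = Q² + 4*Q)
Y(-3) + (d - 1*(-33)) = -3*(4 - 3) + (1/375 - 1*(-33)) = -3*1 + (1/375 + 33) = -3 + 12376/375 = 11251/375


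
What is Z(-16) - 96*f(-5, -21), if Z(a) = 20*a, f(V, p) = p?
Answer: 1696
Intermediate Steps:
Z(-16) - 96*f(-5, -21) = 20*(-16) - 96*(-21) = -320 + 2016 = 1696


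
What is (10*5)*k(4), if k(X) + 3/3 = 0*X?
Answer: -50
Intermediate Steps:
k(X) = -1 (k(X) = -1 + 0*X = -1 + 0 = -1)
(10*5)*k(4) = (10*5)*(-1) = 50*(-1) = -50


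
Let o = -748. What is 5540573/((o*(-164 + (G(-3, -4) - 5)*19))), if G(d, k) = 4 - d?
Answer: 5540573/94248 ≈ 58.787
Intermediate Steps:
5540573/((o*(-164 + (G(-3, -4) - 5)*19))) = 5540573/((-748*(-164 + ((4 - 1*(-3)) - 5)*19))) = 5540573/((-748*(-164 + ((4 + 3) - 5)*19))) = 5540573/((-748*(-164 + (7 - 5)*19))) = 5540573/((-748*(-164 + 2*19))) = 5540573/((-748*(-164 + 38))) = 5540573/((-748*(-126))) = 5540573/94248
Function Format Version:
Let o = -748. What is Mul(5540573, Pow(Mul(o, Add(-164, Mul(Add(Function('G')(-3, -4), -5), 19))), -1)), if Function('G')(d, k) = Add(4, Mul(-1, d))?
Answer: Rational(5540573, 94248) ≈ 58.787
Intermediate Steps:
Mul(5540573, Pow(Mul(o, Add(-164, Mul(Add(Function('G')(-3, -4), -5), 19))), -1)) = Mul(5540573, Pow(Mul(-748, Add(-164, Mul(Add(Add(4, Mul(-1, -3)), -5), 19))), -1)) = Mul(5540573, Pow(Mul(-748, Add(-164, Mul(Add(Add(4, 3), -5), 19))), -1)) = Mul(5540573, Pow(Mul(-748, Add(-164, Mul(Add(7, -5), 19))), -1)) = Mul(5540573, Pow(Mul(-748, Add(-164, Mul(2, 19))), -1)) = Mul(5540573, Pow(Mul(-748, Add(-164, 38)), -1)) = Mul(5540573, Pow(Mul(-748, -126), -1)) = Mul(5540573, Pow(94248, -1)) = Mul(5540573, Rational(1, 94248)) = Rational(5540573, 94248)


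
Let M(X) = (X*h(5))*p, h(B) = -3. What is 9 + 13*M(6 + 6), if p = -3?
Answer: 1413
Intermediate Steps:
M(X) = 9*X (M(X) = (X*(-3))*(-3) = -3*X*(-3) = 9*X)
9 + 13*M(6 + 6) = 9 + 13*(9*(6 + 6)) = 9 + 13*(9*12) = 9 + 13*108 = 9 + 1404 = 1413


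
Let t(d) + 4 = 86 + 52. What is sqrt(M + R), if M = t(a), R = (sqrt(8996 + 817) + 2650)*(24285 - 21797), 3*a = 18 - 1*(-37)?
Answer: sqrt(6593334 + 2488*sqrt(9813)) ≈ 2615.3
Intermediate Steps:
a = 55/3 (a = (18 - 1*(-37))/3 = (18 + 37)/3 = (1/3)*55 = 55/3 ≈ 18.333)
R = 6593200 + 2488*sqrt(9813) (R = (sqrt(9813) + 2650)*2488 = (2650 + sqrt(9813))*2488 = 6593200 + 2488*sqrt(9813) ≈ 6.8397e+6)
t(d) = 134 (t(d) = -4 + (86 + 52) = -4 + 138 = 134)
M = 134
sqrt(M + R) = sqrt(134 + (6593200 + 2488*sqrt(9813))) = sqrt(6593334 + 2488*sqrt(9813))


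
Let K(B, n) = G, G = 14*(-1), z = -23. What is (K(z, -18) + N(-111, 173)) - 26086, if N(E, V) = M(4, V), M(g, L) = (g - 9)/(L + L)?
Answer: -9030605/346 ≈ -26100.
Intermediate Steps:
M(g, L) = (-9 + g)/(2*L) (M(g, L) = (-9 + g)/((2*L)) = (-9 + g)*(1/(2*L)) = (-9 + g)/(2*L))
N(E, V) = -5/(2*V) (N(E, V) = (-9 + 4)/(2*V) = (½)*(-5)/V = -5/(2*V))
G = -14
K(B, n) = -14
(K(z, -18) + N(-111, 173)) - 26086 = (-14 - 5/2/173) - 26086 = (-14 - 5/2*1/173) - 26086 = (-14 - 5/346) - 26086 = -4849/346 - 26086 = -9030605/346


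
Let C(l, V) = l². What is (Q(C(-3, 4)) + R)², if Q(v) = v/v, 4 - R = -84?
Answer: 7921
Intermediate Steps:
R = 88 (R = 4 - 1*(-84) = 4 + 84 = 88)
Q(v) = 1
(Q(C(-3, 4)) + R)² = (1 + 88)² = 89² = 7921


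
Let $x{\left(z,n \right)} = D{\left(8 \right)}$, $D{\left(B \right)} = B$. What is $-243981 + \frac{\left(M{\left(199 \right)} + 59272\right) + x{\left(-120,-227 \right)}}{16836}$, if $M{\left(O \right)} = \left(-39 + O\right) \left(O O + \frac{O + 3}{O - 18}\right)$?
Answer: $- \frac{185582399509}{761829} \approx -2.436 \cdot 10^{5}$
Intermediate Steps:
$M{\left(O \right)} = \left(-39 + O\right) \left(O^{2} + \frac{3 + O}{-18 + O}\right)$
$x{\left(z,n \right)} = 8$
$-243981 + \frac{\left(M{\left(199 \right)} + 59272\right) + x{\left(-120,-227 \right)}}{16836} = -243981 + \frac{\left(\frac{-117 + 199^{4} - 57 \cdot 199^{3} - 7164 + 703 \cdot 199^{2}}{-18 + 199} + 59272\right) + 8}{16836} = -243981 + \left(\left(\frac{-117 + 1568239201 - 449194143 - 7164 + 703 \cdot 39601}{181} + 59272\right) + 8\right) \frac{1}{16836} = -243981 + \left(\left(\frac{-117 + 1568239201 - 449194143 - 7164 + 27839503}{181} + 59272\right) + 8\right) \frac{1}{16836} = -243981 + \left(\left(\frac{1}{181} \cdot 1146877280 + 59272\right) + 8\right) \frac{1}{16836} = -243981 + \left(\left(\frac{1146877280}{181} + 59272\right) + 8\right) \frac{1}{16836} = -243981 + \left(\frac{1157605512}{181} + 8\right) \frac{1}{16836} = -243981 + \frac{1157606960}{181} \cdot \frac{1}{16836} = -243981 + \frac{289401740}{761829} = - \frac{185582399509}{761829}$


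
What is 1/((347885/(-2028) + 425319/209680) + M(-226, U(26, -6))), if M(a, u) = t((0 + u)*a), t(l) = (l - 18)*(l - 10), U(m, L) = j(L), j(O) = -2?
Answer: 106307760/20374784490313 ≈ 5.2176e-6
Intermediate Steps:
U(m, L) = -2
t(l) = (-18 + l)*(-10 + l)
M(a, u) = 180 + a**2*u**2 - 28*a*u (M(a, u) = 180 + ((0 + u)*a)**2 - 28*(0 + u)*a = 180 + (u*a)**2 - 28*u*a = 180 + (a*u)**2 - 28*a*u = 180 + a**2*u**2 - 28*a*u)
1/((347885/(-2028) + 425319/209680) + M(-226, U(26, -6))) = 1/((347885/(-2028) + 425319/209680) + (180 + (-226)**2*(-2)**2 - 28*(-226)*(-2))) = 1/((347885*(-1/2028) + 425319*(1/209680)) + (180 + 51076*4 - 12656)) = 1/((-347885/2028 + 425319/209680) + (180 + 204304 - 12656)) = 1/(-18020494967/106307760 + 191828) = 1/(20374784490313/106307760) = 106307760/20374784490313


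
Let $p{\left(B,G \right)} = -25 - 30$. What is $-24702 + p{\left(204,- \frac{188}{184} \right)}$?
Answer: $-24757$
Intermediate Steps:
$p{\left(B,G \right)} = -55$
$-24702 + p{\left(204,- \frac{188}{184} \right)} = -24702 - 55 = -24757$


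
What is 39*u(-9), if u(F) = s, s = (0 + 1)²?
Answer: 39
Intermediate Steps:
s = 1 (s = 1² = 1)
u(F) = 1
39*u(-9) = 39*1 = 39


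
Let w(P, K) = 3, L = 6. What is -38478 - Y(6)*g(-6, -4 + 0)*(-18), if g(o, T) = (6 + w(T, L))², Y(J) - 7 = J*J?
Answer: 24216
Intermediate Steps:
Y(J) = 7 + J² (Y(J) = 7 + J*J = 7 + J²)
g(o, T) = 81 (g(o, T) = (6 + 3)² = 9² = 81)
-38478 - Y(6)*g(-6, -4 + 0)*(-18) = -38478 - (7 + 6²)*81*(-18) = -38478 - (7 + 36)*81*(-18) = -38478 - 43*81*(-18) = -38478 - 3483*(-18) = -38478 - 1*(-62694) = -38478 + 62694 = 24216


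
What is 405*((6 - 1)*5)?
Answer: 10125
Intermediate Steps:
405*((6 - 1)*5) = 405*(5*5) = 405*25 = 10125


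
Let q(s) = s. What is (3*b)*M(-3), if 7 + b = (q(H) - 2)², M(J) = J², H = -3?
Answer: 486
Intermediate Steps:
b = 18 (b = -7 + (-3 - 2)² = -7 + (-5)² = -7 + 25 = 18)
(3*b)*M(-3) = (3*18)*(-3)² = 54*9 = 486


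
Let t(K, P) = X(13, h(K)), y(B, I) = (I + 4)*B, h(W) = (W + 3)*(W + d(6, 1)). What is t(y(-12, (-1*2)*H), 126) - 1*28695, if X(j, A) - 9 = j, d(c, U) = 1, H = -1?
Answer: -28673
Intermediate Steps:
h(W) = (1 + W)*(3 + W) (h(W) = (W + 3)*(W + 1) = (3 + W)*(1 + W) = (1 + W)*(3 + W))
X(j, A) = 9 + j
y(B, I) = B*(4 + I) (y(B, I) = (4 + I)*B = B*(4 + I))
t(K, P) = 22 (t(K, P) = 9 + 13 = 22)
t(y(-12, (-1*2)*H), 126) - 1*28695 = 22 - 1*28695 = 22 - 28695 = -28673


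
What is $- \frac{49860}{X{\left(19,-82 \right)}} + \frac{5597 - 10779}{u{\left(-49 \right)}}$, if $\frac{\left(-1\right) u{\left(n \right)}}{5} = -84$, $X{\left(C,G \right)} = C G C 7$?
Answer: $- \frac{37601491}{3108210} \approx -12.097$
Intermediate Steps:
$X{\left(C,G \right)} = 7 G C^{2}$ ($X{\left(C,G \right)} = G C^{2} \cdot 7 = 7 G C^{2}$)
$u{\left(n \right)} = 420$ ($u{\left(n \right)} = \left(-5\right) \left(-84\right) = 420$)
$- \frac{49860}{X{\left(19,-82 \right)}} + \frac{5597 - 10779}{u{\left(-49 \right)}} = - \frac{49860}{7 \left(-82\right) 19^{2}} + \frac{5597 - 10779}{420} = - \frac{49860}{7 \left(-82\right) 361} - \frac{2591}{210} = - \frac{49860}{-207214} - \frac{2591}{210} = \left(-49860\right) \left(- \frac{1}{207214}\right) - \frac{2591}{210} = \frac{24930}{103607} - \frac{2591}{210} = - \frac{37601491}{3108210}$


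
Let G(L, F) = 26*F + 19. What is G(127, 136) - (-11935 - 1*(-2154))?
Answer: 13336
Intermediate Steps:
G(L, F) = 19 + 26*F
G(127, 136) - (-11935 - 1*(-2154)) = (19 + 26*136) - (-11935 - 1*(-2154)) = (19 + 3536) - (-11935 + 2154) = 3555 - 1*(-9781) = 3555 + 9781 = 13336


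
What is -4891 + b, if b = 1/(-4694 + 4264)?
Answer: -2103131/430 ≈ -4891.0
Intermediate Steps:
b = -1/430 (b = 1/(-430) = -1/430 ≈ -0.0023256)
-4891 + b = -4891 - 1/430 = -2103131/430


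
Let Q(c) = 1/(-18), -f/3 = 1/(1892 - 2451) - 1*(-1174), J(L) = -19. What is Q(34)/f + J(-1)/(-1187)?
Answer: 673991423/42065273970 ≈ 0.016023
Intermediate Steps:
f = -1968795/559 (f = -3*(1/(1892 - 2451) - 1*(-1174)) = -3*(1/(-559) + 1174) = -3*(-1/559 + 1174) = -3*656265/559 = -1968795/559 ≈ -3522.0)
Q(c) = -1/18
Q(34)/f + J(-1)/(-1187) = -1/(18*(-1968795/559)) - 19/(-1187) = -1/18*(-559/1968795) - 19*(-1/1187) = 559/35438310 + 19/1187 = 673991423/42065273970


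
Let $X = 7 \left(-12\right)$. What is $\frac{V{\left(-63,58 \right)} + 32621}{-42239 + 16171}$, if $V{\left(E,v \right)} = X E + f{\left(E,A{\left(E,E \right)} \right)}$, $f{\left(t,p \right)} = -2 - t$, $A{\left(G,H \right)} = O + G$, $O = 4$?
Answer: $- \frac{18987}{13034} \approx -1.4567$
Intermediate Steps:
$X = -84$
$A{\left(G,H \right)} = 4 + G$
$V{\left(E,v \right)} = -2 - 85 E$ ($V{\left(E,v \right)} = - 84 E - \left(2 + E\right) = -2 - 85 E$)
$\frac{V{\left(-63,58 \right)} + 32621}{-42239 + 16171} = \frac{\left(-2 - -5355\right) + 32621}{-42239 + 16171} = \frac{\left(-2 + 5355\right) + 32621}{-26068} = \left(5353 + 32621\right) \left(- \frac{1}{26068}\right) = 37974 \left(- \frac{1}{26068}\right) = - \frac{18987}{13034}$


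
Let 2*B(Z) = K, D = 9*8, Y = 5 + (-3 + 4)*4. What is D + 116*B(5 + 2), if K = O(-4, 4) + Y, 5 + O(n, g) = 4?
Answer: 536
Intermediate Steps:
O(n, g) = -1 (O(n, g) = -5 + 4 = -1)
Y = 9 (Y = 5 + 1*4 = 5 + 4 = 9)
D = 72
K = 8 (K = -1 + 9 = 8)
B(Z) = 4 (B(Z) = (½)*8 = 4)
D + 116*B(5 + 2) = 72 + 116*4 = 72 + 464 = 536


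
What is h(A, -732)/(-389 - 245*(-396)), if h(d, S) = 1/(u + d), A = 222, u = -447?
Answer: -1/21741975 ≈ -4.5994e-8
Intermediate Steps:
h(d, S) = 1/(-447 + d)
h(A, -732)/(-389 - 245*(-396)) = 1/((-447 + 222)*(-389 - 245*(-396))) = 1/((-225)*(-389 + 97020)) = -1/225/96631 = -1/225*1/96631 = -1/21741975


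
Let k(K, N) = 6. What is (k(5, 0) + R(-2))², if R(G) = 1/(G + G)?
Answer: 529/16 ≈ 33.063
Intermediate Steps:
R(G) = 1/(2*G)
(k(5, 0) + R(-2))² = (6 + (½)/(-2))² = (6 + (½)*(-½))² = (6 - ¼)² = (23/4)² = 529/16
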